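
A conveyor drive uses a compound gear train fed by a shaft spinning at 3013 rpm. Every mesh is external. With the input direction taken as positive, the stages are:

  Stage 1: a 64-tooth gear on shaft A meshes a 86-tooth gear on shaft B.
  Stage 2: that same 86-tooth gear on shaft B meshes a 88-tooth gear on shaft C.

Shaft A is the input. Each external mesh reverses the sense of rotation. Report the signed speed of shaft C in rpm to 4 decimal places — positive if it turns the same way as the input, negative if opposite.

Stage 1 [64T→86T]: ω = 3013.0000×64/86 = 2242.2326 rpm, dir flips to −; running = −2242.2326
Stage 2 [86T→88T]: ω = 2242.2326×86/88 = 2191.2727 rpm, dir flips to +; running = +2191.2727

+2191.2727 rpm (same as input, |ω| = 2191.2727 rpm)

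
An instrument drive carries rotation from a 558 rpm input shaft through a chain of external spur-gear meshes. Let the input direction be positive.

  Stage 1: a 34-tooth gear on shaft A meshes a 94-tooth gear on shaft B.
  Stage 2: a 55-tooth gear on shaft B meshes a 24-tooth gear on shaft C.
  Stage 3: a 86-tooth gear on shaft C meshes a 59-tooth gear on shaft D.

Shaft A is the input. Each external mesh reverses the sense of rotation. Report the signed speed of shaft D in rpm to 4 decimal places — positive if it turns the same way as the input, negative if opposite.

Stage 1 [34T→94T]: ω = 558.0000×34/94 = 201.8298 rpm, dir flips to −; running = −201.8298
Stage 2 [55T→24T]: ω = 201.8298×55/24 = 462.5266 rpm, dir flips to +; running = +462.5266
Stage 3 [86T→59T]: ω = 462.5266×86/59 = 674.1913 rpm, dir flips to −; running = −674.1913

-674.1913 rpm (opposite to input, |ω| = 674.1913 rpm)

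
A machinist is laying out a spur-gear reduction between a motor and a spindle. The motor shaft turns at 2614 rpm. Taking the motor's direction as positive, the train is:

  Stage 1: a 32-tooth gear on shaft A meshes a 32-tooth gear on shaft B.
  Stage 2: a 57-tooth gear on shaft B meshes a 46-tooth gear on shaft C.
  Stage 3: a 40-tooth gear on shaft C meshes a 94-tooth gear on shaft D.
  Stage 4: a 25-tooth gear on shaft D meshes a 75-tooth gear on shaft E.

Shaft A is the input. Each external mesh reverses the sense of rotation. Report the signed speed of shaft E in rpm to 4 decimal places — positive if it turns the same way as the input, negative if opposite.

Stage 1 [32T→32T]: ω = 2614.0000×32/32 = 2614.0000 rpm, dir flips to −; running = −2614.0000
Stage 2 [57T→46T]: ω = 2614.0000×57/46 = 3239.0870 rpm, dir flips to +; running = +3239.0870
Stage 3 [40T→94T]: ω = 3239.0870×40/94 = 1378.3349 rpm, dir flips to −; running = −1378.3349
Stage 4 [25T→75T]: ω = 1378.3349×25/75 = 459.4450 rpm, dir flips to +; running = +459.4450

+459.4450 rpm (same as input, |ω| = 459.4450 rpm)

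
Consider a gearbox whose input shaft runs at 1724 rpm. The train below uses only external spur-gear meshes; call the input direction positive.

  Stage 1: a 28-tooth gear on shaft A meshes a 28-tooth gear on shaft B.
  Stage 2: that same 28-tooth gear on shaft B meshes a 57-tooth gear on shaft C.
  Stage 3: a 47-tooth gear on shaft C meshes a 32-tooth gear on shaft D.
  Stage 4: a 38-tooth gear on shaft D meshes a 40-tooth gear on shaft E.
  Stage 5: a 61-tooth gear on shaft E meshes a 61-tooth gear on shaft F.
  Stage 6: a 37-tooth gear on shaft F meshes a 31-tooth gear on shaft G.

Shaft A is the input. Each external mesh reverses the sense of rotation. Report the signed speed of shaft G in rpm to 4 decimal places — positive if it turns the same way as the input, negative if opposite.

+1410.3664 rpm (same as input, |ω| = 1410.3664 rpm)

Stage 1 [28T→28T]: ω = 1724.0000×28/28 = 1724.0000 rpm, dir flips to −; running = −1724.0000
Stage 2 [28T→57T]: ω = 1724.0000×28/57 = 846.8772 rpm, dir flips to +; running = +846.8772
Stage 3 [47T→32T]: ω = 846.8772×47/32 = 1243.8509 rpm, dir flips to −; running = −1243.8509
Stage 4 [38T→40T]: ω = 1243.8509×38/40 = 1181.6583 rpm, dir flips to +; running = +1181.6583
Stage 5 [61T→61T]: ω = 1181.6583×61/61 = 1181.6583 rpm, dir flips to −; running = −1181.6583
Stage 6 [37T→31T]: ω = 1181.6583×37/31 = 1410.3664 rpm, dir flips to +; running = +1410.3664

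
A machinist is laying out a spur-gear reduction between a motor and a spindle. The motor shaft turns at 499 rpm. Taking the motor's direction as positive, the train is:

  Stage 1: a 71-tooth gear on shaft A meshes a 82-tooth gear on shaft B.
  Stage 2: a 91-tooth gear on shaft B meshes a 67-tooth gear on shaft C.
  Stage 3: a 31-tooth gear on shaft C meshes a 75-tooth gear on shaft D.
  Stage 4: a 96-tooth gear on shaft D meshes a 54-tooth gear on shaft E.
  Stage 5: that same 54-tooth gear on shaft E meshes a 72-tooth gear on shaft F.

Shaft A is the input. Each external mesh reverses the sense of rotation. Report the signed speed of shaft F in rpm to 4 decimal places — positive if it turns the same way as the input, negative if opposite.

Stage 1 [71T→82T]: ω = 499.0000×71/82 = 432.0610 rpm, dir flips to −; running = −432.0610
Stage 2 [91T→67T]: ω = 432.0610×91/67 = 586.8291 rpm, dir flips to +; running = +586.8291
Stage 3 [31T→75T]: ω = 586.8291×31/75 = 242.5560 rpm, dir flips to −; running = −242.5560
Stage 4 [96T→54T]: ω = 242.5560×96/54 = 431.2107 rpm, dir flips to +; running = +431.2107
Stage 5 [54T→72T]: ω = 431.2107×54/72 = 323.4080 rpm, dir flips to −; running = −323.4080

-323.4080 rpm (opposite to input, |ω| = 323.4080 rpm)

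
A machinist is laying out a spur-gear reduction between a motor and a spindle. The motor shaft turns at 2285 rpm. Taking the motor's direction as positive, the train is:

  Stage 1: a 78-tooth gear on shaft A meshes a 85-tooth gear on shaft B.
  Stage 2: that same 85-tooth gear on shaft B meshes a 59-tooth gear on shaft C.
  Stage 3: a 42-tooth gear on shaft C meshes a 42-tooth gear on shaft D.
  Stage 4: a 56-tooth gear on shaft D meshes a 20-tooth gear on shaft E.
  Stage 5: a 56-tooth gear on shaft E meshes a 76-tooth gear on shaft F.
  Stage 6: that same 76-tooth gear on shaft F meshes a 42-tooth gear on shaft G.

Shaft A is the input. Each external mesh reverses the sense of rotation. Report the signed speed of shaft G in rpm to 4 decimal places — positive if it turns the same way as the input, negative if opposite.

+11277.8305 rpm (same as input, |ω| = 11277.8305 rpm)

Stage 1 [78T→85T]: ω = 2285.0000×78/85 = 2096.8235 rpm, dir flips to −; running = −2096.8235
Stage 2 [85T→59T]: ω = 2096.8235×85/59 = 3020.8475 rpm, dir flips to +; running = +3020.8475
Stage 3 [42T→42T]: ω = 3020.8475×42/42 = 3020.8475 rpm, dir flips to −; running = −3020.8475
Stage 4 [56T→20T]: ω = 3020.8475×56/20 = 8458.3729 rpm, dir flips to +; running = +8458.3729
Stage 5 [56T→76T]: ω = 8458.3729×56/76 = 6232.4853 rpm, dir flips to −; running = −6232.4853
Stage 6 [76T→42T]: ω = 6232.4853×76/42 = 11277.8305 rpm, dir flips to +; running = +11277.8305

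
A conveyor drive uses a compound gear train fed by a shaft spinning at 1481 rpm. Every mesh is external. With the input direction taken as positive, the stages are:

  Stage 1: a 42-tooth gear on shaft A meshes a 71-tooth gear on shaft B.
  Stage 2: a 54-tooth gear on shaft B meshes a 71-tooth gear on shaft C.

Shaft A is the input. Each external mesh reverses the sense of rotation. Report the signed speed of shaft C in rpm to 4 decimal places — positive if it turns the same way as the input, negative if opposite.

+666.3178 rpm (same as input, |ω| = 666.3178 rpm)

Stage 1 [42T→71T]: ω = 1481.0000×42/71 = 876.0845 rpm, dir flips to −; running = −876.0845
Stage 2 [54T→71T]: ω = 876.0845×54/71 = 666.3178 rpm, dir flips to +; running = +666.3178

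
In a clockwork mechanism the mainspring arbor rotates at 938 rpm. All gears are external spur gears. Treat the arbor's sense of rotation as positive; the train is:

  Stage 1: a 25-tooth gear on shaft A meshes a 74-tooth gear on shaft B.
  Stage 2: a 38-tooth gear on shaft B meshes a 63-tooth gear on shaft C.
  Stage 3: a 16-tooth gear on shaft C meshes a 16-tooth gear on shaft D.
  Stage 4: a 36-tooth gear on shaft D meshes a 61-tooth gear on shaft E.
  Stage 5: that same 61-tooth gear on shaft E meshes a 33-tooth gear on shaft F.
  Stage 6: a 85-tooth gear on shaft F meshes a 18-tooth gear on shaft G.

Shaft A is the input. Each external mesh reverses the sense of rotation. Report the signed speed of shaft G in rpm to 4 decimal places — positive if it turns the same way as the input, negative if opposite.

+984.6665 rpm (same as input, |ω| = 984.6665 rpm)

Stage 1 [25T→74T]: ω = 938.0000×25/74 = 316.8919 rpm, dir flips to −; running = −316.8919
Stage 2 [38T→63T]: ω = 316.8919×38/63 = 191.1411 rpm, dir flips to +; running = +191.1411
Stage 3 [16T→16T]: ω = 191.1411×16/16 = 191.1411 rpm, dir flips to −; running = −191.1411
Stage 4 [36T→61T]: ω = 191.1411×36/61 = 112.8046 rpm, dir flips to +; running = +112.8046
Stage 5 [61T→33T]: ω = 112.8046×61/33 = 208.5176 rpm, dir flips to −; running = −208.5176
Stage 6 [85T→18T]: ω = 208.5176×85/18 = 984.6665 rpm, dir flips to +; running = +984.6665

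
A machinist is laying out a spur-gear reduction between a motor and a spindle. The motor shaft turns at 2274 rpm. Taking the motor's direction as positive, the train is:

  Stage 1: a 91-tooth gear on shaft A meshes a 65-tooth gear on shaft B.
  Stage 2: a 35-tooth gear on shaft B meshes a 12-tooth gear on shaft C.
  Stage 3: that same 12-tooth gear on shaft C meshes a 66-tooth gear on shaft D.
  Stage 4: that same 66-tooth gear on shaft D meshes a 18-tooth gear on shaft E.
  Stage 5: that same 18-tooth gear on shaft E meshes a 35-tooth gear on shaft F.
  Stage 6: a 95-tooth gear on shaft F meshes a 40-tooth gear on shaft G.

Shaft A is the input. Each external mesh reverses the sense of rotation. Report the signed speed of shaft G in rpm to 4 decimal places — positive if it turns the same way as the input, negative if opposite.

Stage 1 [91T→65T]: ω = 2274.0000×91/65 = 3183.6000 rpm, dir flips to −; running = −3183.6000
Stage 2 [35T→12T]: ω = 3183.6000×35/12 = 9285.5000 rpm, dir flips to +; running = +9285.5000
Stage 3 [12T→66T]: ω = 9285.5000×12/66 = 1688.2727 rpm, dir flips to −; running = −1688.2727
Stage 4 [66T→18T]: ω = 1688.2727×66/18 = 6190.3333 rpm, dir flips to +; running = +6190.3333
Stage 5 [18T→35T]: ω = 6190.3333×18/35 = 3183.6000 rpm, dir flips to −; running = −3183.6000
Stage 6 [95T→40T]: ω = 3183.6000×95/40 = 7561.0500 rpm, dir flips to +; running = +7561.0500

+7561.0500 rpm (same as input, |ω| = 7561.0500 rpm)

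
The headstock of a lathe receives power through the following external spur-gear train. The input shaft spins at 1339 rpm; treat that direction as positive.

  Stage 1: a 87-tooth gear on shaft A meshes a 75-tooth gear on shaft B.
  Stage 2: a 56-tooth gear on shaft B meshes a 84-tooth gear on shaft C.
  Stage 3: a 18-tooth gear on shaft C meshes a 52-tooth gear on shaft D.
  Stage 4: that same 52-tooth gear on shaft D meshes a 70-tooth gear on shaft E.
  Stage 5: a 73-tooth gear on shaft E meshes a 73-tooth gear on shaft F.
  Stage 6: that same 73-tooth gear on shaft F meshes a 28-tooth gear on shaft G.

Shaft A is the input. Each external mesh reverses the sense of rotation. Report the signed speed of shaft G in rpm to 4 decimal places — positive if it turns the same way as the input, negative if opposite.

Stage 1 [87T→75T]: ω = 1339.0000×87/75 = 1553.2400 rpm, dir flips to −; running = −1553.2400
Stage 2 [56T→84T]: ω = 1553.2400×56/84 = 1035.4933 rpm, dir flips to +; running = +1035.4933
Stage 3 [18T→52T]: ω = 1035.4933×18/52 = 358.4400 rpm, dir flips to −; running = −358.4400
Stage 4 [52T→70T]: ω = 358.4400×52/70 = 266.2697 rpm, dir flips to +; running = +266.2697
Stage 5 [73T→73T]: ω = 266.2697×73/73 = 266.2697 rpm, dir flips to −; running = −266.2697
Stage 6 [73T→28T]: ω = 266.2697×73/28 = 694.2032 rpm, dir flips to +; running = +694.2032

+694.2032 rpm (same as input, |ω| = 694.2032 rpm)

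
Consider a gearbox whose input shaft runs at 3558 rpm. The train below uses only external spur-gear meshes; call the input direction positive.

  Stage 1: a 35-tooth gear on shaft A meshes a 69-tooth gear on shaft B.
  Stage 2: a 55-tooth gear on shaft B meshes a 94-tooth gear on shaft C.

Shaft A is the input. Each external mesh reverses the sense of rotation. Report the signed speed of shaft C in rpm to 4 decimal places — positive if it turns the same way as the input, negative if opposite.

+1055.9898 rpm (same as input, |ω| = 1055.9898 rpm)

Stage 1 [35T→69T]: ω = 3558.0000×35/69 = 1804.7826 rpm, dir flips to −; running = −1804.7826
Stage 2 [55T→94T]: ω = 1804.7826×55/94 = 1055.9898 rpm, dir flips to +; running = +1055.9898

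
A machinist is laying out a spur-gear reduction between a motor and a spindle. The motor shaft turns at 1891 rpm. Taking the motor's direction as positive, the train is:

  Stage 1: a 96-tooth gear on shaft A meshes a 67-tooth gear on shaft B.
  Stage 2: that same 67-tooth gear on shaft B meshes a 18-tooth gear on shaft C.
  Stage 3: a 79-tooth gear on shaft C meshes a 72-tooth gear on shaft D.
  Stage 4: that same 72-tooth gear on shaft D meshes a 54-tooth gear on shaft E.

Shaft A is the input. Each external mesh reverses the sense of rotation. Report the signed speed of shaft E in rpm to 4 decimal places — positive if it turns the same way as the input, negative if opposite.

+14754.4691 rpm (same as input, |ω| = 14754.4691 rpm)

Stage 1 [96T→67T]: ω = 1891.0000×96/67 = 2709.4925 rpm, dir flips to −; running = −2709.4925
Stage 2 [67T→18T]: ω = 2709.4925×67/18 = 10085.3333 rpm, dir flips to +; running = +10085.3333
Stage 3 [79T→72T]: ω = 10085.3333×79/72 = 11065.8519 rpm, dir flips to −; running = −11065.8519
Stage 4 [72T→54T]: ω = 11065.8519×72/54 = 14754.4691 rpm, dir flips to +; running = +14754.4691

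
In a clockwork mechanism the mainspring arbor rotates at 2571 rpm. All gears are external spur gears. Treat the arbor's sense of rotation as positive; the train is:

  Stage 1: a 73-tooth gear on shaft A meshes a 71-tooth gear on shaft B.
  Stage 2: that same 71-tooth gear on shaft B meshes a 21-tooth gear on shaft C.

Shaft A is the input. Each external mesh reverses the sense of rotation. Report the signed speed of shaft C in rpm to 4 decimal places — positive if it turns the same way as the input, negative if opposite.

+8937.2857 rpm (same as input, |ω| = 8937.2857 rpm)

Stage 1 [73T→71T]: ω = 2571.0000×73/71 = 2643.4225 rpm, dir flips to −; running = −2643.4225
Stage 2 [71T→21T]: ω = 2643.4225×71/21 = 8937.2857 rpm, dir flips to +; running = +8937.2857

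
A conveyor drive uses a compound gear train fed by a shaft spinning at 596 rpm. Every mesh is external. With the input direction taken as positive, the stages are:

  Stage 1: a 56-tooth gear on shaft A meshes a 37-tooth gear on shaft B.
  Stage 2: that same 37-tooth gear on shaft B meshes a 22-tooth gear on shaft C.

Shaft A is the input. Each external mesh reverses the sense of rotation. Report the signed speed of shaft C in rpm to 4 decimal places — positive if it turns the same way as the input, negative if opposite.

+1517.0909 rpm (same as input, |ω| = 1517.0909 rpm)

Stage 1 [56T→37T]: ω = 596.0000×56/37 = 902.0541 rpm, dir flips to −; running = −902.0541
Stage 2 [37T→22T]: ω = 902.0541×37/22 = 1517.0909 rpm, dir flips to +; running = +1517.0909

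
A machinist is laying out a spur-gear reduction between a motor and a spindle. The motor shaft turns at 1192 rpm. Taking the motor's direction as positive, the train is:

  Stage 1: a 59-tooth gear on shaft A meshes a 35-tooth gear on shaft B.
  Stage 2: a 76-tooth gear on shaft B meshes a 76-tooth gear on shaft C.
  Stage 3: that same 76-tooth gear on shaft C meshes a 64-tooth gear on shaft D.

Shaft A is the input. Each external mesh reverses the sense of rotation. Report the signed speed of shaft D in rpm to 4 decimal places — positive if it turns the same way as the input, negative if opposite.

Stage 1 [59T→35T]: ω = 1192.0000×59/35 = 2009.3714 rpm, dir flips to −; running = −2009.3714
Stage 2 [76T→76T]: ω = 2009.3714×76/76 = 2009.3714 rpm, dir flips to +; running = +2009.3714
Stage 3 [76T→64T]: ω = 2009.3714×76/64 = 2386.1286 rpm, dir flips to −; running = −2386.1286

-2386.1286 rpm (opposite to input, |ω| = 2386.1286 rpm)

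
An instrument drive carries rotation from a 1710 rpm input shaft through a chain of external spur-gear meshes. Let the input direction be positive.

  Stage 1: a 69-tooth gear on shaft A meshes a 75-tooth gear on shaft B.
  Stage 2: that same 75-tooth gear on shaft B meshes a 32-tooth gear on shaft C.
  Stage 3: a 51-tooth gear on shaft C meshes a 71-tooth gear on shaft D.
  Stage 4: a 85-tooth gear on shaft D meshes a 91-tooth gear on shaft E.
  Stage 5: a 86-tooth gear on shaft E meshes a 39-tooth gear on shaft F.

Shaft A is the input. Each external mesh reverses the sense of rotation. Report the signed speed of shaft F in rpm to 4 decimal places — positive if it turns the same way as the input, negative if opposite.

Stage 1 [69T→75T]: ω = 1710.0000×69/75 = 1573.2000 rpm, dir flips to −; running = −1573.2000
Stage 2 [75T→32T]: ω = 1573.2000×75/32 = 3687.1875 rpm, dir flips to +; running = +3687.1875
Stage 3 [51T→71T]: ω = 3687.1875×51/71 = 2648.5431 rpm, dir flips to −; running = −2648.5431
Stage 4 [85T→91T]: ω = 2648.5431×85/91 = 2473.9139 rpm, dir flips to +; running = +2473.9139
Stage 5 [86T→39T]: ω = 2473.9139×86/39 = 5455.2974 rpm, dir flips to −; running = −5455.2974

-5455.2974 rpm (opposite to input, |ω| = 5455.2974 rpm)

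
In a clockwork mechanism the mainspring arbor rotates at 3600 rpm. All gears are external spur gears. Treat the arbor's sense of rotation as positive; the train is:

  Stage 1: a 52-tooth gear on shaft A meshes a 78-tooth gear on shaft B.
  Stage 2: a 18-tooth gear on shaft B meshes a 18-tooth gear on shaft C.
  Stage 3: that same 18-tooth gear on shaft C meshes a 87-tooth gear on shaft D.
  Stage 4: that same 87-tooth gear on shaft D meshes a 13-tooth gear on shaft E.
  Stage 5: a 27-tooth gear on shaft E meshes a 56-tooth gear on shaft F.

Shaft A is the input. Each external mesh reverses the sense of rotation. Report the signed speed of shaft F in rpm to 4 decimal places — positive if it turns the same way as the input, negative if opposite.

Stage 1 [52T→78T]: ω = 3600.0000×52/78 = 2400.0000 rpm, dir flips to −; running = −2400.0000
Stage 2 [18T→18T]: ω = 2400.0000×18/18 = 2400.0000 rpm, dir flips to +; running = +2400.0000
Stage 3 [18T→87T]: ω = 2400.0000×18/87 = 496.5517 rpm, dir flips to −; running = −496.5517
Stage 4 [87T→13T]: ω = 496.5517×87/13 = 3323.0769 rpm, dir flips to +; running = +3323.0769
Stage 5 [27T→56T]: ω = 3323.0769×27/56 = 1602.1978 rpm, dir flips to −; running = −1602.1978

-1602.1978 rpm (opposite to input, |ω| = 1602.1978 rpm)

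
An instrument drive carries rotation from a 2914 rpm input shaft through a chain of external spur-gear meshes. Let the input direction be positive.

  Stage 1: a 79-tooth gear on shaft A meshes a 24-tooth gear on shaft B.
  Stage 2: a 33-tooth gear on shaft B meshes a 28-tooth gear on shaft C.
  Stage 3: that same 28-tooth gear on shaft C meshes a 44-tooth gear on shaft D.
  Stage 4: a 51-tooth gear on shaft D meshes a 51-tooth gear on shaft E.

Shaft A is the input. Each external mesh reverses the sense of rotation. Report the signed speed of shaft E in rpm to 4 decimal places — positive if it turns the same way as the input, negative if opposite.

Stage 1 [79T→24T]: ω = 2914.0000×79/24 = 9591.9167 rpm, dir flips to −; running = −9591.9167
Stage 2 [33T→28T]: ω = 9591.9167×33/28 = 11304.7589 rpm, dir flips to +; running = +11304.7589
Stage 3 [28T→44T]: ω = 11304.7589×28/44 = 7193.9375 rpm, dir flips to −; running = −7193.9375
Stage 4 [51T→51T]: ω = 7193.9375×51/51 = 7193.9375 rpm, dir flips to +; running = +7193.9375

+7193.9375 rpm (same as input, |ω| = 7193.9375 rpm)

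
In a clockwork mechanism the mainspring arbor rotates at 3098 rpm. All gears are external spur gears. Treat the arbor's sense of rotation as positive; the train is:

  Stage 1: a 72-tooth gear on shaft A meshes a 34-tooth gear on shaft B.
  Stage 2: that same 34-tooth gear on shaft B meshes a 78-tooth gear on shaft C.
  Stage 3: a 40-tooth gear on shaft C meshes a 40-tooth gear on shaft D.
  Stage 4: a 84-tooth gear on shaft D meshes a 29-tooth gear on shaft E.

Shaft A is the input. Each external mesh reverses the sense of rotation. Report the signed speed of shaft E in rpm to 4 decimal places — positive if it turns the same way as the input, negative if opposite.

Stage 1 [72T→34T]: ω = 3098.0000×72/34 = 6560.4706 rpm, dir flips to −; running = −6560.4706
Stage 2 [34T→78T]: ω = 6560.4706×34/78 = 2859.6923 rpm, dir flips to +; running = +2859.6923
Stage 3 [40T→40T]: ω = 2859.6923×40/40 = 2859.6923 rpm, dir flips to −; running = −2859.6923
Stage 4 [84T→29T]: ω = 2859.6923×84/29 = 8283.2467 rpm, dir flips to +; running = +8283.2467

+8283.2467 rpm (same as input, |ω| = 8283.2467 rpm)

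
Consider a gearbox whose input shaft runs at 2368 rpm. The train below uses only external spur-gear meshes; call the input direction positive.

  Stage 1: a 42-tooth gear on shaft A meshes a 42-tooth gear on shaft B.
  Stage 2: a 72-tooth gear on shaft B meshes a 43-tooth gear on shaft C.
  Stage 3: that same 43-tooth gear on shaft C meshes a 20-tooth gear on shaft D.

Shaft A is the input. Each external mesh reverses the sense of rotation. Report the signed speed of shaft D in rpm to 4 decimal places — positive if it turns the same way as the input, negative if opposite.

Stage 1 [42T→42T]: ω = 2368.0000×42/42 = 2368.0000 rpm, dir flips to −; running = −2368.0000
Stage 2 [72T→43T]: ω = 2368.0000×72/43 = 3965.0233 rpm, dir flips to +; running = +3965.0233
Stage 3 [43T→20T]: ω = 3965.0233×43/20 = 8524.8000 rpm, dir flips to −; running = −8524.8000

-8524.8000 rpm (opposite to input, |ω| = 8524.8000 rpm)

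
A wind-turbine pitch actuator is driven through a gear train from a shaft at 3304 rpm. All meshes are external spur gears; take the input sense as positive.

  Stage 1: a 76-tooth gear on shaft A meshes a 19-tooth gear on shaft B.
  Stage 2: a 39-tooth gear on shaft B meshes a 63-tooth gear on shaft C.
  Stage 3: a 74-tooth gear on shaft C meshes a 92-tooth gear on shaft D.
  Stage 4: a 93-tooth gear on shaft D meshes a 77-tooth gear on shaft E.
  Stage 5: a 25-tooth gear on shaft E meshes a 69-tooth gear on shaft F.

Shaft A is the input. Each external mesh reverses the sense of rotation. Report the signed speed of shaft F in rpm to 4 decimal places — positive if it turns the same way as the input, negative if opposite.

-2879.7257 rpm (opposite to input, |ω| = 2879.7257 rpm)

Stage 1 [76T→19T]: ω = 3304.0000×76/19 = 13216.0000 rpm, dir flips to −; running = −13216.0000
Stage 2 [39T→63T]: ω = 13216.0000×39/63 = 8181.3333 rpm, dir flips to +; running = +8181.3333
Stage 3 [74T→92T]: ω = 8181.3333×74/92 = 6580.6377 rpm, dir flips to −; running = −6580.6377
Stage 4 [93T→77T]: ω = 6580.6377×93/77 = 7948.0429 rpm, dir flips to +; running = +7948.0429
Stage 5 [25T→69T]: ω = 7948.0429×25/69 = 2879.7257 rpm, dir flips to −; running = −2879.7257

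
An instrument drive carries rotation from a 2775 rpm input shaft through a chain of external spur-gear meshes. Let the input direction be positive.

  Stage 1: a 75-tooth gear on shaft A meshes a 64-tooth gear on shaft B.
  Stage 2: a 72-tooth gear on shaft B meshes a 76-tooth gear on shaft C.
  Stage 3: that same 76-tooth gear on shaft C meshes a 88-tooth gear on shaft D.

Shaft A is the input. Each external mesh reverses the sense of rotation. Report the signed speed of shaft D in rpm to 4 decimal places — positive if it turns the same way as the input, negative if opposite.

Stage 1 [75T→64T]: ω = 2775.0000×75/64 = 3251.9531 rpm, dir flips to −; running = −3251.9531
Stage 2 [72T→76T]: ω = 3251.9531×72/76 = 3080.7977 rpm, dir flips to +; running = +3080.7977
Stage 3 [76T→88T]: ω = 3080.7977×76/88 = 2660.6889 rpm, dir flips to −; running = −2660.6889

-2660.6889 rpm (opposite to input, |ω| = 2660.6889 rpm)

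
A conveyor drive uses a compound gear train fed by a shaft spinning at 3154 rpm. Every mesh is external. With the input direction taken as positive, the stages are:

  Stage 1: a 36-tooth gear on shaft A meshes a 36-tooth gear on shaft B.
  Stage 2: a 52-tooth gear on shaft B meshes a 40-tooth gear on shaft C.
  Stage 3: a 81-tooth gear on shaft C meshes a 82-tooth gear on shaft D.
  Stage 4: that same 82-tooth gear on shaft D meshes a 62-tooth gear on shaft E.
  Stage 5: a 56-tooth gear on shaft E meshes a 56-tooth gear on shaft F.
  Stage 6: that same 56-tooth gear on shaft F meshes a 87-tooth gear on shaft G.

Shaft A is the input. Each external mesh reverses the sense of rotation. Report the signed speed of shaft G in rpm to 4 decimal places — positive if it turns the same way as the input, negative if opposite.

Stage 1 [36T→36T]: ω = 3154.0000×36/36 = 3154.0000 rpm, dir flips to −; running = −3154.0000
Stage 2 [52T→40T]: ω = 3154.0000×52/40 = 4100.2000 rpm, dir flips to +; running = +4100.2000
Stage 3 [81T→82T]: ω = 4100.2000×81/82 = 4050.1976 rpm, dir flips to −; running = −4050.1976
Stage 4 [82T→62T]: ω = 4050.1976×82/62 = 5356.7129 rpm, dir flips to +; running = +5356.7129
Stage 5 [56T→56T]: ω = 5356.7129×56/56 = 5356.7129 rpm, dir flips to −; running = −5356.7129
Stage 6 [56T→87T]: ω = 5356.7129×56/87 = 3447.9991 rpm, dir flips to +; running = +3447.9991

+3447.9991 rpm (same as input, |ω| = 3447.9991 rpm)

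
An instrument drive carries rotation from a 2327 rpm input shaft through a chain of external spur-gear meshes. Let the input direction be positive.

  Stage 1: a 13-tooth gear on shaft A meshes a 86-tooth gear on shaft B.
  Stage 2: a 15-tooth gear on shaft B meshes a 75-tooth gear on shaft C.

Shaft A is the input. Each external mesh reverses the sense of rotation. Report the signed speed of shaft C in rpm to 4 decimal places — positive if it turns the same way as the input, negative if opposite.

+70.3512 rpm (same as input, |ω| = 70.3512 rpm)

Stage 1 [13T→86T]: ω = 2327.0000×13/86 = 351.7558 rpm, dir flips to −; running = −351.7558
Stage 2 [15T→75T]: ω = 351.7558×15/75 = 70.3512 rpm, dir flips to +; running = +70.3512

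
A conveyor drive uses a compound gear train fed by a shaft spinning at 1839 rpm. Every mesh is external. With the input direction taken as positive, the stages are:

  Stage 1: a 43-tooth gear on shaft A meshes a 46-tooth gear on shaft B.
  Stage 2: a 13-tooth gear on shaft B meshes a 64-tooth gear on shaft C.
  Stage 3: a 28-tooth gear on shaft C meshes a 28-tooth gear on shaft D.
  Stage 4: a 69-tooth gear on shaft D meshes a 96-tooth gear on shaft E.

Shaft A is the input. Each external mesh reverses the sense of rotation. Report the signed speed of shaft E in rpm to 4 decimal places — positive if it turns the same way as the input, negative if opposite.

Stage 1 [43T→46T]: ω = 1839.0000×43/46 = 1719.0652 rpm, dir flips to −; running = −1719.0652
Stage 2 [13T→64T]: ω = 1719.0652×13/64 = 349.1851 rpm, dir flips to +; running = +349.1851
Stage 3 [28T→28T]: ω = 349.1851×28/28 = 349.1851 rpm, dir flips to −; running = −349.1851
Stage 4 [69T→96T]: ω = 349.1851×69/96 = 250.9768 rpm, dir flips to +; running = +250.9768

+250.9768 rpm (same as input, |ω| = 250.9768 rpm)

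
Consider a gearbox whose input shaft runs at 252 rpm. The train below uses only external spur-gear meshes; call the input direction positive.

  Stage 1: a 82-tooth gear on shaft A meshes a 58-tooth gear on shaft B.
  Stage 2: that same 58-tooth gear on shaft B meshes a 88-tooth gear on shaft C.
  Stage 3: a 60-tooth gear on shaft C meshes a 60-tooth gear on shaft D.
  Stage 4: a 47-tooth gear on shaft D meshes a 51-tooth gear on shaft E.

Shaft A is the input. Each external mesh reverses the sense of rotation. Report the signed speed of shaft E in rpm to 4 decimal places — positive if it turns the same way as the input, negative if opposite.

+216.4011 rpm (same as input, |ω| = 216.4011 rpm)

Stage 1 [82T→58T]: ω = 252.0000×82/58 = 356.2759 rpm, dir flips to −; running = −356.2759
Stage 2 [58T→88T]: ω = 356.2759×58/88 = 234.8182 rpm, dir flips to +; running = +234.8182
Stage 3 [60T→60T]: ω = 234.8182×60/60 = 234.8182 rpm, dir flips to −; running = −234.8182
Stage 4 [47T→51T]: ω = 234.8182×47/51 = 216.4011 rpm, dir flips to +; running = +216.4011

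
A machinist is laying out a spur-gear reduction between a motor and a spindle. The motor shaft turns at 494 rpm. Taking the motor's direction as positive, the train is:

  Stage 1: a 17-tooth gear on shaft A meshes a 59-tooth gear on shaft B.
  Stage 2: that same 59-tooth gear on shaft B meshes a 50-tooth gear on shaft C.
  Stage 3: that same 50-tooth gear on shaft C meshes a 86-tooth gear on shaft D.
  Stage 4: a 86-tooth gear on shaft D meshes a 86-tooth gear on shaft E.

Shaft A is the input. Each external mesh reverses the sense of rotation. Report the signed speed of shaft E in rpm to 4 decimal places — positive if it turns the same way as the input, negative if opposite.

Stage 1 [17T→59T]: ω = 494.0000×17/59 = 142.3390 rpm, dir flips to −; running = −142.3390
Stage 2 [59T→50T]: ω = 142.3390×59/50 = 167.9600 rpm, dir flips to +; running = +167.9600
Stage 3 [50T→86T]: ω = 167.9600×50/86 = 97.6512 rpm, dir flips to −; running = −97.6512
Stage 4 [86T→86T]: ω = 97.6512×86/86 = 97.6512 rpm, dir flips to +; running = +97.6512

+97.6512 rpm (same as input, |ω| = 97.6512 rpm)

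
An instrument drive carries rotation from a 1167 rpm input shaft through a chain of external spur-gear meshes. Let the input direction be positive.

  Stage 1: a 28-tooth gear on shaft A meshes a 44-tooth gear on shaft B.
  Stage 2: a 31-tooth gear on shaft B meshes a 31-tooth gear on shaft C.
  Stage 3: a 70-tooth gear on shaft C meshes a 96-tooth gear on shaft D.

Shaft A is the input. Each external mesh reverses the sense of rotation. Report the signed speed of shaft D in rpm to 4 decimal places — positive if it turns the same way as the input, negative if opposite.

Stage 1 [28T→44T]: ω = 1167.0000×28/44 = 742.6364 rpm, dir flips to −; running = −742.6364
Stage 2 [31T→31T]: ω = 742.6364×31/31 = 742.6364 rpm, dir flips to +; running = +742.6364
Stage 3 [70T→96T]: ω = 742.6364×70/96 = 541.5057 rpm, dir flips to −; running = −541.5057

-541.5057 rpm (opposite to input, |ω| = 541.5057 rpm)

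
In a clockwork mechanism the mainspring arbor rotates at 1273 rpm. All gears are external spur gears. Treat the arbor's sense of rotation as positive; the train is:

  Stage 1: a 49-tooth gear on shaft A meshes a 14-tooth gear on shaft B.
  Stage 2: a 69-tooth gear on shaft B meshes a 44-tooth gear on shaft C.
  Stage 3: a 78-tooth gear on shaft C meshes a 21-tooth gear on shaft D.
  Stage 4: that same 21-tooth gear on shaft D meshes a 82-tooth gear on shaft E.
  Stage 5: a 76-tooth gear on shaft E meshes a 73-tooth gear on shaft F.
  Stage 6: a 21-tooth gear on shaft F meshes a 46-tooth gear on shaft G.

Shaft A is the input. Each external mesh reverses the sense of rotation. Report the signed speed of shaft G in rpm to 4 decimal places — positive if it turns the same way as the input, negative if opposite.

Stage 1 [49T→14T]: ω = 1273.0000×49/14 = 4455.5000 rpm, dir flips to −; running = −4455.5000
Stage 2 [69T→44T]: ω = 4455.5000×69/44 = 6987.0341 rpm, dir flips to +; running = +6987.0341
Stage 3 [78T→21T]: ω = 6987.0341×78/21 = 25951.8409 rpm, dir flips to −; running = −25951.8409
Stage 4 [21T→82T]: ω = 25951.8409×21/82 = 6646.2032 rpm, dir flips to +; running = +6646.2032
Stage 5 [76T→73T]: ω = 6646.2032×76/73 = 6919.3348 rpm, dir flips to −; running = −6919.3348
Stage 6 [21T→46T]: ω = 6919.3348×21/46 = 3158.8268 rpm, dir flips to +; running = +3158.8268

+3158.8268 rpm (same as input, |ω| = 3158.8268 rpm)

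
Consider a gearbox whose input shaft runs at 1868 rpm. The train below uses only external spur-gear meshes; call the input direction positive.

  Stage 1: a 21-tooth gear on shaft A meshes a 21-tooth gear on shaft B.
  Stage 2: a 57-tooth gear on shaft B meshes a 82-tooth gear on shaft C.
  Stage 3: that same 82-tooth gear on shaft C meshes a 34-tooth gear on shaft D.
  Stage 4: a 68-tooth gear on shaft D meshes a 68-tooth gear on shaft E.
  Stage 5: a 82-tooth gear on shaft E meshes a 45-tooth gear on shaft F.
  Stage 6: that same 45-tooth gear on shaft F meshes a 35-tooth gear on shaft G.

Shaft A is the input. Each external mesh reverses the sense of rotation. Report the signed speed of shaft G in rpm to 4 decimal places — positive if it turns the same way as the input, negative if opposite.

+7337.0017 rpm (same as input, |ω| = 7337.0017 rpm)

Stage 1 [21T→21T]: ω = 1868.0000×21/21 = 1868.0000 rpm, dir flips to −; running = −1868.0000
Stage 2 [57T→82T]: ω = 1868.0000×57/82 = 1298.4878 rpm, dir flips to +; running = +1298.4878
Stage 3 [82T→34T]: ω = 1298.4878×82/34 = 3131.6471 rpm, dir flips to −; running = −3131.6471
Stage 4 [68T→68T]: ω = 3131.6471×68/68 = 3131.6471 rpm, dir flips to +; running = +3131.6471
Stage 5 [82T→45T]: ω = 3131.6471×82/45 = 5706.5569 rpm, dir flips to −; running = −5706.5569
Stage 6 [45T→35T]: ω = 5706.5569×45/35 = 7337.0017 rpm, dir flips to +; running = +7337.0017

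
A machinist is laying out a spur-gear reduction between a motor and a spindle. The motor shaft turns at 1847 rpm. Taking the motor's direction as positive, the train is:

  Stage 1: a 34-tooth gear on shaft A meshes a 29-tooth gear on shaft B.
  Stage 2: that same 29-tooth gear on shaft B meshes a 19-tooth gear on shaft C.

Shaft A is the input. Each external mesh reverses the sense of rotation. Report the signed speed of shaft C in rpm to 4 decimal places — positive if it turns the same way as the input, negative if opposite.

+3305.1579 rpm (same as input, |ω| = 3305.1579 rpm)

Stage 1 [34T→29T]: ω = 1847.0000×34/29 = 2165.4483 rpm, dir flips to −; running = −2165.4483
Stage 2 [29T→19T]: ω = 2165.4483×29/19 = 3305.1579 rpm, dir flips to +; running = +3305.1579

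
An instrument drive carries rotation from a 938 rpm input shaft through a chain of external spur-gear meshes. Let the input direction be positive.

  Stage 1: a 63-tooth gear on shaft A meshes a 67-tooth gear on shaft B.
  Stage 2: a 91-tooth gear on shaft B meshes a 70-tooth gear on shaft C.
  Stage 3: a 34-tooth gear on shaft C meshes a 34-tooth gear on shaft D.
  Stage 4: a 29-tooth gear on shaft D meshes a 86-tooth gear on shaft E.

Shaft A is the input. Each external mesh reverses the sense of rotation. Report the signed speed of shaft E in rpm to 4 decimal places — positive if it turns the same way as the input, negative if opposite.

+386.6442 rpm (same as input, |ω| = 386.6442 rpm)

Stage 1 [63T→67T]: ω = 938.0000×63/67 = 882.0000 rpm, dir flips to −; running = −882.0000
Stage 2 [91T→70T]: ω = 882.0000×91/70 = 1146.6000 rpm, dir flips to +; running = +1146.6000
Stage 3 [34T→34T]: ω = 1146.6000×34/34 = 1146.6000 rpm, dir flips to −; running = −1146.6000
Stage 4 [29T→86T]: ω = 1146.6000×29/86 = 386.6442 rpm, dir flips to +; running = +386.6442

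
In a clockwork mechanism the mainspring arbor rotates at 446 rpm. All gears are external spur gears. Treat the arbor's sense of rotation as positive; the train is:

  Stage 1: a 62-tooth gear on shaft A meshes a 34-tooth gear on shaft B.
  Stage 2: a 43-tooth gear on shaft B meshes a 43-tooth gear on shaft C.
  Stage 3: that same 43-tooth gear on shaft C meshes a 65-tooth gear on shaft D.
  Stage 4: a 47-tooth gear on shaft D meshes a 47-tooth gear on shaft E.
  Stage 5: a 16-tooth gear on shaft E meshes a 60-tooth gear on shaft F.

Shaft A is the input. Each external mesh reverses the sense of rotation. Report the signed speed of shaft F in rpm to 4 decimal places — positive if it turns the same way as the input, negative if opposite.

-143.4734 rpm (opposite to input, |ω| = 143.4734 rpm)

Stage 1 [62T→34T]: ω = 446.0000×62/34 = 813.2941 rpm, dir flips to −; running = −813.2941
Stage 2 [43T→43T]: ω = 813.2941×43/43 = 813.2941 rpm, dir flips to +; running = +813.2941
Stage 3 [43T→65T]: ω = 813.2941×43/65 = 538.0253 rpm, dir flips to −; running = −538.0253
Stage 4 [47T→47T]: ω = 538.0253×47/47 = 538.0253 rpm, dir flips to +; running = +538.0253
Stage 5 [16T→60T]: ω = 538.0253×16/60 = 143.4734 rpm, dir flips to −; running = −143.4734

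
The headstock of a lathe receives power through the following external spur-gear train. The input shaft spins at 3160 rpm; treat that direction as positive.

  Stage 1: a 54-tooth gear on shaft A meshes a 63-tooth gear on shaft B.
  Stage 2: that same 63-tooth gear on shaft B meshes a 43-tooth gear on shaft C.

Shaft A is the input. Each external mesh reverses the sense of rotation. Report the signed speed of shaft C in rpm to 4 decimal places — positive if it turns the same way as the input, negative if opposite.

Stage 1 [54T→63T]: ω = 3160.0000×54/63 = 2708.5714 rpm, dir flips to −; running = −2708.5714
Stage 2 [63T→43T]: ω = 2708.5714×63/43 = 3968.3721 rpm, dir flips to +; running = +3968.3721

+3968.3721 rpm (same as input, |ω| = 3968.3721 rpm)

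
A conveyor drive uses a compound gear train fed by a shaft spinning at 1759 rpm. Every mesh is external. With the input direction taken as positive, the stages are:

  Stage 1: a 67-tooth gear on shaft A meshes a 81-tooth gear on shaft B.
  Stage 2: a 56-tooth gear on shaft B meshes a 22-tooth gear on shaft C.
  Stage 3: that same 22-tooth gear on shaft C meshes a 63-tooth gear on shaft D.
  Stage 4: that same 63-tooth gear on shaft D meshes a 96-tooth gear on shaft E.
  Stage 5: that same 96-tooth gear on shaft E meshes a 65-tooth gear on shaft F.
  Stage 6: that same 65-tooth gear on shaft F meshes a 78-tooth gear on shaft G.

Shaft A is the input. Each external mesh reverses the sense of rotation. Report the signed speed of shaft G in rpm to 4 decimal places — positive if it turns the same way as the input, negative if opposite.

+1044.5977 rpm (same as input, |ω| = 1044.5977 rpm)

Stage 1 [67T→81T]: ω = 1759.0000×67/81 = 1454.9753 rpm, dir flips to −; running = −1454.9753
Stage 2 [56T→22T]: ω = 1454.9753×56/22 = 3703.5735 rpm, dir flips to +; running = +3703.5735
Stage 3 [22T→63T]: ω = 3703.5735×22/63 = 1293.3114 rpm, dir flips to −; running = −1293.3114
Stage 4 [63T→96T]: ω = 1293.3114×63/96 = 848.7356 rpm, dir flips to +; running = +848.7356
Stage 5 [96T→65T]: ω = 848.7356×96/65 = 1253.5172 rpm, dir flips to −; running = −1253.5172
Stage 6 [65T→78T]: ω = 1253.5172×65/78 = 1044.5977 rpm, dir flips to +; running = +1044.5977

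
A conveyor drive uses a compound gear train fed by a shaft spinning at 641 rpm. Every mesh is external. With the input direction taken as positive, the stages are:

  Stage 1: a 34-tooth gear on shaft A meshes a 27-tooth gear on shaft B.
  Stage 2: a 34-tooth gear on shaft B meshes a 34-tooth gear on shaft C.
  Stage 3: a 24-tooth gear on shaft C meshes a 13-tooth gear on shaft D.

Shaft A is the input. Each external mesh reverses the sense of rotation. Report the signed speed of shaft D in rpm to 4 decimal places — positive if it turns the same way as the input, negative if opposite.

Stage 1 [34T→27T]: ω = 641.0000×34/27 = 807.1852 rpm, dir flips to −; running = −807.1852
Stage 2 [34T→34T]: ω = 807.1852×34/34 = 807.1852 rpm, dir flips to +; running = +807.1852
Stage 3 [24T→13T]: ω = 807.1852×24/13 = 1490.1880 rpm, dir flips to −; running = −1490.1880

-1490.1880 rpm (opposite to input, |ω| = 1490.1880 rpm)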